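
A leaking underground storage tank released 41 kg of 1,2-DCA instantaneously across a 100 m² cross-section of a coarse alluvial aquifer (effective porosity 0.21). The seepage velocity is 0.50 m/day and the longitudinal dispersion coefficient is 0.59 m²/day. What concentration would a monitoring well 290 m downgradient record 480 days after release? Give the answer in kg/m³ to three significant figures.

0.00360 kg/m³

For an instantaneous plane source, C(x,t) = M/(n_e·A·√(4πDt)) · exp(−(x−vt)²/(4Dt)), with n_e·A the pore (flow) area.
Plume center vt = 0.50 × 480 = 240 m, so the well at 290 m is 50 m downgradient of the peak.
√(4πDt) = 59.66 m, giving peak height M/(n_e·A·√(4πDt)) = 41/(0.21 × 100 × 59.66) = 0.03273 kg/m³.
(x−vt)²/(4Dt) = (50)²/(4 × 0.59 × 480) = 2.207; exp(−2.207) = 0.1100.
C = 0.03273 × 0.1100 = 0.00360 kg/m³.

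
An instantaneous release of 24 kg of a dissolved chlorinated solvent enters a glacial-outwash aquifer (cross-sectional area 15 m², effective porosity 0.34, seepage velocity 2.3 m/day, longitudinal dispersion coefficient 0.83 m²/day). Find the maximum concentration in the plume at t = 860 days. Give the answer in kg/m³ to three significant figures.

0.0497 kg/m³

The peak of an instantaneous 1D plume sits at x = vt; there the Gaussian factor is 1 and C_max = M/(n_e·A·√(4πDt)), where n_e·A is the pore area the mass is dissolved in.
√(4πDt) = √(4π × 0.83 × 860) = 94.71 m, so C_max = 24/(0.34 × 15 × 94.71) = 0.0497 kg/m³.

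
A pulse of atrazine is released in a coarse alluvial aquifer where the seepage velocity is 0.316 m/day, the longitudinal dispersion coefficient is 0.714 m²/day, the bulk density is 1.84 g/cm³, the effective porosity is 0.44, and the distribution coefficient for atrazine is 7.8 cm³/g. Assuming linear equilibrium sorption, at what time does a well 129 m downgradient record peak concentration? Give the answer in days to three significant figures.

Retardation factor R = 1 + ρ_b·K_d/n = 1 + 1.84 × 7.8/0.44 = 33.62.
Sorption retards both mechanisms: v_R = v/R = 0.009399 m/day, D_R = D/R = 0.02124 m²/day.
Peak time from v_R²t² + 2D_R t − x² = 0: t = (√(D_R² + v_R²x²) − D_R)/v_R².
√(D_R² + v_R²x²) = √(0.02124² + 0.009399² × 129²) = 1.213; v_R² = 8.834e-05.
t = (1.213 − 0.02124)/8.834e-05 = 13500 days.

13500 days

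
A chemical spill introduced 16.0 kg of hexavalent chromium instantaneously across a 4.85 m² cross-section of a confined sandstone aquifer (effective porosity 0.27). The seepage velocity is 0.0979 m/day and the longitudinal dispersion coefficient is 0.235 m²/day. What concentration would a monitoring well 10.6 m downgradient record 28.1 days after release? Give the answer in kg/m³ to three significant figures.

0.130 kg/m³

For an instantaneous plane source, C(x,t) = M/(n_e·A·√(4πDt)) · exp(−(x−vt)²/(4Dt)), with n_e·A the pore (flow) area.
Plume center vt = 0.0979 × 28.1 = 2.75099 m, so the well at 10.6 m is 7.84901 m downgradient of the peak.
√(4πDt) = 9.109 m, giving peak height M/(n_e·A·√(4πDt)) = 16.0/(0.27 × 4.85 × 9.109) = 1.341 kg/m³.
(x−vt)²/(4Dt) = (7.84901)²/(4 × 0.235 × 28.1) = 2.332; exp(−2.332) = 0.09710.
C = 1.341 × 0.09710 = 0.130 kg/m³.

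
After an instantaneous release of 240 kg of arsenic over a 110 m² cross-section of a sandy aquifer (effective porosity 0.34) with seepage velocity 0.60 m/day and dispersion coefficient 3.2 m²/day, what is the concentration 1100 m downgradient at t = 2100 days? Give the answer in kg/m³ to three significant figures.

0.00852 kg/m³

For an instantaneous plane source, C(x,t) = M/(n_e·A·√(4πDt)) · exp(−(x−vt)²/(4Dt)), with n_e·A the pore (flow) area.
Plume center vt = 0.60 × 2100 = 1260 m, so the well at 1100 m is 160 m upgradient of the peak.
√(4πDt) = 290.6 m, giving peak height M/(n_e·A·√(4πDt)) = 240/(0.34 × 110 × 290.6) = 0.02208 kg/m³.
(x−vt)²/(4Dt) = (-160)²/(4 × 3.2 × 2100) = 0.9524; exp(−0.9524) = 0.3858.
C = 0.02208 × 0.3858 = 0.00852 kg/m³.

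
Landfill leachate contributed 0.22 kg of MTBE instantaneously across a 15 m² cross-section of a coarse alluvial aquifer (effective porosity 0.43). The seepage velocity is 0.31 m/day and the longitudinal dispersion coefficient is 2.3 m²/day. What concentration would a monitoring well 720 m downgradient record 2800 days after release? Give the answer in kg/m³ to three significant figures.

For an instantaneous plane source, C(x,t) = M/(n_e·A·√(4πDt)) · exp(−(x−vt)²/(4Dt)), with n_e·A the pore (flow) area.
Plume center vt = 0.31 × 2800 = 868 m, so the well at 720 m is 148 m upgradient of the peak.
√(4πDt) = 284.5 m, giving peak height M/(n_e·A·√(4πDt)) = 0.22/(0.43 × 15 × 284.5) = 0.0001199 kg/m³.
(x−vt)²/(4Dt) = (-148)²/(4 × 2.3 × 2800) = 0.8503; exp(−0.8503) = 0.4273.
C = 0.0001199 × 0.4273 = 5.12e-05 kg/m³.

5.12e-05 kg/m³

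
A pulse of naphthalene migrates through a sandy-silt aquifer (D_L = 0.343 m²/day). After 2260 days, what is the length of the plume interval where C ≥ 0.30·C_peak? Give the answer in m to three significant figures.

The plume is Gaussian with σ = √(2Dt) = √(2 × 0.343 × 2260) = 39.37 m.
C/C_peak = exp(−Δx²/(2σ²)) = 0.30 ⇒ Δx = σ·√(−2 ln 0.30) = 39.37 × 1.552 = 61.10 m.
Width = 2Δx = 122 m.

122 m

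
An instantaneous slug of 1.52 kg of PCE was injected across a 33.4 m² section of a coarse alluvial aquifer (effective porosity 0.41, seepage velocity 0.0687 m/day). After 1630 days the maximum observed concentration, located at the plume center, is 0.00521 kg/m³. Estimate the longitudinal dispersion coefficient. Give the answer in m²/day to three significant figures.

At the plume center C_max = M/(n_e·A·√(4πDt)), so D = M²/(4πt·(n_e·A·C_max)²).
n_e·A·C_max = 0.41 × 33.4 × 0.00521 = 0.07135 kg/m.
D = 1.52²/(4π × 1630 × 0.07135²) = 0.0222 m²/day.

0.0222 m²/day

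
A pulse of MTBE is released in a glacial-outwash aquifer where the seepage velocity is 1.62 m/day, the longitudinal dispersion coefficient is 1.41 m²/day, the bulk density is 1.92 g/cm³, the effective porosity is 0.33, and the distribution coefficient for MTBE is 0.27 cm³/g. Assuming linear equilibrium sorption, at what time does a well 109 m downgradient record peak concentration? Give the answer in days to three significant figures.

172 days

Retardation factor R = 1 + ρ_b·K_d/n = 1 + 1.92 × 0.27/0.33 = 2.571.
Sorption retards both mechanisms: v_R = v/R = 0.6301 m/day, D_R = D/R = 0.5484 m²/day.
Peak time from v_R²t² + 2D_R t − x² = 0: t = (√(D_R² + v_R²x²) − D_R)/v_R².
√(D_R² + v_R²x²) = √(0.5484² + 0.6301² × 109²) = 68.68; v_R² = 0.3970.
t = (68.68 − 0.5484)/0.3970 = 172 days.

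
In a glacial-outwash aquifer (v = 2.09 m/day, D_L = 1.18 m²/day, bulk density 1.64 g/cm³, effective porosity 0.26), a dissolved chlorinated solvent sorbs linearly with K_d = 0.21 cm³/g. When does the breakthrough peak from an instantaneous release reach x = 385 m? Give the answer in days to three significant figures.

428 days

Retardation factor R = 1 + ρ_b·K_d/n = 1 + 1.64 × 0.21/0.26 = 2.325.
Sorption retards both mechanisms: v_R = v/R = 0.8989 m/day, D_R = D/R = 0.5075 m²/day.
Peak time from v_R²t² + 2D_R t − x² = 0: t = (√(D_R² + v_R²x²) − D_R)/v_R².
√(D_R² + v_R²x²) = √(0.5075² + 0.8989² × 385²) = 346.1; v_R² = 0.8080.
t = (346.1 − 0.5075)/0.8080 = 428 days.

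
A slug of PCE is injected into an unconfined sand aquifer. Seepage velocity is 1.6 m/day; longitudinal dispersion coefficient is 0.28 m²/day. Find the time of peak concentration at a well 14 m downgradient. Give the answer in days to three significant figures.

8.64 days

For the 1D instantaneous-source solution, setting ∂C/∂t = 0 at fixed x gives v²t² + 2Dt − x² = 0, so t = (√(D² + v²x²) − D)/v².
√(D² + v²x²) = √(0.28² + 1.6² × 14²) = 22.40; v² = 2.56.
t = (22.40 − 0.28)/2.56 = 8.64 days (vs. the pure-advection estimate x/v = 8.75 d).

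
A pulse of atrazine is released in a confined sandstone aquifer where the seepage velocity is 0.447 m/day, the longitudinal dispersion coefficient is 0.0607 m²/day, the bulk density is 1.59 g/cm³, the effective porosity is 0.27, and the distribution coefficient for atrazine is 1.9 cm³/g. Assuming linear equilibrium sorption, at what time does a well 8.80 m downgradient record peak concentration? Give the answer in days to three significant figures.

Retardation factor R = 1 + ρ_b·K_d/n = 1 + 1.59 × 1.9/0.27 = 12.19.
Sorption retards both mechanisms: v_R = v/R = 0.03667 m/day, D_R = D/R = 0.004979 m²/day.
Peak time from v_R²t² + 2D_R t − x² = 0: t = (√(D_R² + v_R²x²) − D_R)/v_R².
√(D_R² + v_R²x²) = √(0.004979² + 0.03667² × 8.80²) = 0.3227; v_R² = 0.001345.
t = (0.3227 − 0.004979)/0.001345 = 236 days.

236 days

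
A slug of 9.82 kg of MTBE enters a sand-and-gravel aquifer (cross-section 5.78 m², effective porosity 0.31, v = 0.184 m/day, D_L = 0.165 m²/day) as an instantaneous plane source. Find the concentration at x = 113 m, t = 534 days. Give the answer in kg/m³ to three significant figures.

0.0889 kg/m³

For an instantaneous plane source, C(x,t) = M/(n_e·A·√(4πDt)) · exp(−(x−vt)²/(4Dt)), with n_e·A the pore (flow) area.
Plume center vt = 0.184 × 534 = 98.256 m, so the well at 113 m is 14.744 m downgradient of the peak.
√(4πDt) = 33.27 m, giving peak height M/(n_e·A·√(4πDt)) = 9.82/(0.31 × 5.78 × 33.27) = 0.1647 kg/m³.
(x−vt)²/(4Dt) = (14.744)²/(4 × 0.165 × 534) = 0.6168; exp(−0.6168) = 0.5397.
C = 0.1647 × 0.5397 = 0.0889 kg/m³.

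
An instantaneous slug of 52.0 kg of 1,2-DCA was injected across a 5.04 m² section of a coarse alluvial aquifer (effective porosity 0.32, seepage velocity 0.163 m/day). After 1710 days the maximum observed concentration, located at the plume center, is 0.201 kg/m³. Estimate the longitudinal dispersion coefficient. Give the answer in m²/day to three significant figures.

At the plume center C_max = M/(n_e·A·√(4πDt)), so D = M²/(4πt·(n_e·A·C_max)²).
n_e·A·C_max = 0.32 × 5.04 × 0.201 = 0.3242 kg/m.
D = 52.0²/(4π × 1710 × 0.3242²) = 1.20 m²/day.

1.20 m²/day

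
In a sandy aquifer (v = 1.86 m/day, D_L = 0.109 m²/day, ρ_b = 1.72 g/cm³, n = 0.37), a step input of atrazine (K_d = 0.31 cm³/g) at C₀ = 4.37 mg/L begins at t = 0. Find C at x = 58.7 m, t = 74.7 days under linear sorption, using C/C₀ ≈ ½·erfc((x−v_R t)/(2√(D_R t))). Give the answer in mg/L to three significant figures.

Retardation factor R = 1 + ρ_b·K_d/n = 1 + 1.72 × 0.31/0.37 = 2.441.
Sorption retards both mechanisms: v_R = v/R = 0.7620 m/day, D_R = D/R = 0.04465 m²/day.
v_R·t = 0.7620 × 74.7 = 56.9214 m; 2√(D_R t) = 3.653 m; argument = (58.7 − 56.9214)/3.653 = 0.4869.
C = C₀ × ½·erfc(0.4869) = 4.37 × 0.2455 = 1.07 mg/L.

1.07 mg/L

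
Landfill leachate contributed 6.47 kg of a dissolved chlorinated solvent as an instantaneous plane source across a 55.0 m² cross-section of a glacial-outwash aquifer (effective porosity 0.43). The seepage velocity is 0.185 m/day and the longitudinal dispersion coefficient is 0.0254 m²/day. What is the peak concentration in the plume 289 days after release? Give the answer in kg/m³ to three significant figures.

0.0285 kg/m³

The peak of an instantaneous 1D plume sits at x = vt; there the Gaussian factor is 1 and C_max = M/(n_e·A·√(4πDt)), where n_e·A is the pore area the mass is dissolved in.
√(4πDt) = √(4π × 0.0254 × 289) = 9.604 m, so C_max = 6.47/(0.43 × 55.0 × 9.604) = 0.0285 kg/m³.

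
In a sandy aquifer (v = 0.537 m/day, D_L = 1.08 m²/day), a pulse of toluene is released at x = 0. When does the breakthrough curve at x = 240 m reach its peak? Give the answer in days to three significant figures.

443 days

For the 1D instantaneous-source solution, setting ∂C/∂t = 0 at fixed x gives v²t² + 2Dt − x² = 0, so t = (√(D² + v²x²) − D)/v².
√(D² + v²x²) = √(1.08² + 0.537² × 240²) = 128.9; v² = 0.288369.
t = (128.9 − 1.08)/0.288369 = 443 days (vs. the pure-advection estimate x/v = 447 d).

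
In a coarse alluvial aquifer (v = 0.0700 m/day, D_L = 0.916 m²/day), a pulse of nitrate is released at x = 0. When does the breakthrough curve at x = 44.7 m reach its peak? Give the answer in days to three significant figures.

For the 1D instantaneous-source solution, setting ∂C/∂t = 0 at fixed x gives v²t² + 2Dt − x² = 0, so t = (√(D² + v²x²) − D)/v².
√(D² + v²x²) = √(0.916² + 0.0700² × 44.7²) = 3.260; v² = 0.0049.
t = (3.260 − 0.916)/0.0049 = 478 days (vs. the pure-advection estimate x/v = 639 d).

478 days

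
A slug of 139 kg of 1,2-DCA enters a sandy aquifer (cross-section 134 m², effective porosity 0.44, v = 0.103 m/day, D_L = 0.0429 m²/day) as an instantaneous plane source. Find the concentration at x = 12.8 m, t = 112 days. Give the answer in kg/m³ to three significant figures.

0.279 kg/m³

For an instantaneous plane source, C(x,t) = M/(n_e·A·√(4πDt)) · exp(−(x−vt)²/(4Dt)), with n_e·A the pore (flow) area.
Plume center vt = 0.103 × 112 = 11.536 m, so the well at 12.8 m is 1.264 m downgradient of the peak.
√(4πDt) = 7.770 m, giving peak height M/(n_e·A·√(4πDt)) = 139/(0.44 × 134 × 7.770) = 0.3034 kg/m³.
(x−vt)²/(4Dt) = (1.264)²/(4 × 0.0429 × 112) = 0.08313; exp(−0.08313) = 0.9202.
C = 0.3034 × 0.9202 = 0.279 kg/m³.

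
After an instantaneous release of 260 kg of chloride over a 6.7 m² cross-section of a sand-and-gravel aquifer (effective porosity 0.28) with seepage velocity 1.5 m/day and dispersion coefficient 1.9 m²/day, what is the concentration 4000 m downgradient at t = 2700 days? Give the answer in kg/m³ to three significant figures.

For an instantaneous plane source, C(x,t) = M/(n_e·A·√(4πDt)) · exp(−(x−vt)²/(4Dt)), with n_e·A the pore (flow) area.
Plume center vt = 1.5 × 2700 = 4050 m, so the well at 4000 m is 50 m upgradient of the peak.
√(4πDt) = 253.9 m, giving peak height M/(n_e·A·√(4πDt)) = 260/(0.28 × 6.7 × 253.9) = 0.5459 kg/m³.
(x−vt)²/(4Dt) = (-50)²/(4 × 1.9 × 2700) = 0.1218; exp(−0.1218) = 0.8853.
C = 0.5459 × 0.8853 = 0.483 kg/m³.

0.483 kg/m³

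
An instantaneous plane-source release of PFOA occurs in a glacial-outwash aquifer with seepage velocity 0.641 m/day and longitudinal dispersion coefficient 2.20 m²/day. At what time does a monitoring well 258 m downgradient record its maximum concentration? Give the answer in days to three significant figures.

For the 1D instantaneous-source solution, setting ∂C/∂t = 0 at fixed x gives v²t² + 2Dt − x² = 0, so t = (√(D² + v²x²) − D)/v².
√(D² + v²x²) = √(2.20² + 0.641² × 258²) = 165.4; v² = 0.410881.
t = (165.4 − 2.20)/0.410881 = 397 days (vs. the pure-advection estimate x/v = 402 d).

397 days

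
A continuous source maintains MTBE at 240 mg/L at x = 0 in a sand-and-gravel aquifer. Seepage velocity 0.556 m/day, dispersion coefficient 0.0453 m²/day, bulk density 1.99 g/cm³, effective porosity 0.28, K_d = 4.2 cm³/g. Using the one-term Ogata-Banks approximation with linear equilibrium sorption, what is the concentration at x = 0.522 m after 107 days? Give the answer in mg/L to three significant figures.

Retardation factor R = 1 + ρ_b·K_d/n = 1 + 1.99 × 4.2/0.28 = 30.85.
Sorption retards both mechanisms: v_R = v/R = 0.01802 m/day, D_R = D/R = 0.001468 m²/day.
v_R·t = 0.01802 × 107 = 1.92814 m; 2√(D_R t) = 0.7927 m; argument = (0.522 − 1.92814)/0.7927 = -1.774.
C = C₀ × ½·erfc(-1.774) = 240 × 0.9939 = 239 mg/L.

239 mg/L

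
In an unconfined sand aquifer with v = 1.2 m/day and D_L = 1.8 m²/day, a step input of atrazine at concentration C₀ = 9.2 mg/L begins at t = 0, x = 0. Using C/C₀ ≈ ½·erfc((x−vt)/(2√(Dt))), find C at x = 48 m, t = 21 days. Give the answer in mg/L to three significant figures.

For a continuous step input, C/C₀ ≈ ½·erfc((x−vt)/(2√(Dt))).
vt = 1.2 × 21 = 25.2 m and 2√(Dt) = 2√(1.8 × 21) = 12.30 m.
Argument (x−vt)/(2√(Dt)) = (48 − 25.2)/12.30 = 1.854; ½·erfc(1.854) = 0.004371.
C = 9.2 × 0.004371 = 0.0402 mg/L.

0.0402 mg/L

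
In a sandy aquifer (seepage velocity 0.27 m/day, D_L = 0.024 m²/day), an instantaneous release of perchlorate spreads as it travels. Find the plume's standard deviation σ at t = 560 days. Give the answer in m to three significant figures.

5.18 m

Dispersive spreading gives a Gaussian with σ² = 2Dt; advection only shifts the center.
σ = √(2 × 0.024 × 560) = 5.18 m.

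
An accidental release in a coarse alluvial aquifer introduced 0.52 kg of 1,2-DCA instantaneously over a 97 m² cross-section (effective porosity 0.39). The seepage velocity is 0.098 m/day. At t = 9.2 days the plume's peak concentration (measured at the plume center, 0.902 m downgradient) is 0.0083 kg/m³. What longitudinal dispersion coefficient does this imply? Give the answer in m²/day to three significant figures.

0.0237 m²/day

At the plume center C_max = M/(n_e·A·√(4πDt)), so D = M²/(4πt·(n_e·A·C_max)²).
n_e·A·C_max = 0.39 × 97 × 0.0083 = 0.3140 kg/m.
D = 0.52²/(4π × 9.2 × 0.3140²) = 0.0237 m²/day.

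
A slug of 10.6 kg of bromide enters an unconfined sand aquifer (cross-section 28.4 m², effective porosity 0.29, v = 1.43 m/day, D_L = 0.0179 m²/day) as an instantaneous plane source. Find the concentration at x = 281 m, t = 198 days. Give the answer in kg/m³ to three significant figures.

For an instantaneous plane source, C(x,t) = M/(n_e·A·√(4πDt)) · exp(−(x−vt)²/(4Dt)), with n_e·A the pore (flow) area.
Plume center vt = 1.43 × 198 = 283.14 m, so the well at 281 m is 2.14 m upgradient of the peak.
√(4πDt) = 6.674 m, giving peak height M/(n_e·A·√(4πDt)) = 10.6/(0.29 × 28.4 × 6.674) = 0.1928 kg/m³.
(x−vt)²/(4Dt) = (-2.14)²/(4 × 0.0179 × 198) = 0.3230; exp(−0.3230) = 0.7240.
C = 0.1928 × 0.7240 = 0.140 kg/m³.

0.140 kg/m³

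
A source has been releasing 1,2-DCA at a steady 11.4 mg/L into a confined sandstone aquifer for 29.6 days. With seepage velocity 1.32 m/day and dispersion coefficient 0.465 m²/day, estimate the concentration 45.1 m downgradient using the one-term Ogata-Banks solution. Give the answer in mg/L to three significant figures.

1.43 mg/L

For a continuous step input, C/C₀ ≈ ½·erfc((x−vt)/(2√(Dt))).
vt = 1.32 × 29.6 = 39.072 m and 2√(Dt) = 2√(0.465 × 29.6) = 7.420 m.
Argument (x−vt)/(2√(Dt)) = (45.1 − 39.072)/7.420 = 0.8124; ½·erfc(0.8124) = 0.1253.
C = 11.4 × 0.1253 = 1.43 mg/L.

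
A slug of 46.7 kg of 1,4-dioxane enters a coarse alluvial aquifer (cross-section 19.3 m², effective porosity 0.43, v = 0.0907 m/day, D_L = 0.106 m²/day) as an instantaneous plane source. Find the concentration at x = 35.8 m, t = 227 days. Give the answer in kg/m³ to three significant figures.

For an instantaneous plane source, C(x,t) = M/(n_e·A·√(4πDt)) · exp(−(x−vt)²/(4Dt)), with n_e·A the pore (flow) area.
Plume center vt = 0.0907 × 227 = 20.5889 m, so the well at 35.8 m is 15.2111 m downgradient of the peak.
√(4πDt) = 17.39 m, giving peak height M/(n_e·A·√(4πDt)) = 46.7/(0.43 × 19.3 × 17.39) = 0.3236 kg/m³.
(x−vt)²/(4Dt) = (15.2111)²/(4 × 0.106 × 227) = 2.404; exp(−2.404) = 0.09036.
C = 0.3236 × 0.09036 = 0.0292 kg/m³.

0.0292 kg/m³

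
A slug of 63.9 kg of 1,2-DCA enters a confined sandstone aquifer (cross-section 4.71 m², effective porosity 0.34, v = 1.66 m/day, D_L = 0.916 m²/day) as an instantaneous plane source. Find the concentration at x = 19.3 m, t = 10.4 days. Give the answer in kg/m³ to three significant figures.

3.27 kg/m³

For an instantaneous plane source, C(x,t) = M/(n_e·A·√(4πDt)) · exp(−(x−vt)²/(4Dt)), with n_e·A the pore (flow) area.
Plume center vt = 1.66 × 10.4 = 17.264 m, so the well at 19.3 m is 2.036 m downgradient of the peak.
√(4πDt) = 10.94 m, giving peak height M/(n_e·A·√(4πDt)) = 63.9/(0.34 × 4.71 × 10.94) = 3.647 kg/m³.
(x−vt)²/(4Dt) = (2.036)²/(4 × 0.916 × 10.4) = 0.1088; exp(−0.1088) = 0.8969.
C = 3.647 × 0.8969 = 3.27 kg/m³.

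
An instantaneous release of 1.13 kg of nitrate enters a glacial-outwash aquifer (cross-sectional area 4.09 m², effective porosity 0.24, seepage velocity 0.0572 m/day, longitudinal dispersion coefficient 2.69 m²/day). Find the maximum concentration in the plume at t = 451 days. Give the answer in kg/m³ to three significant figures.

The peak of an instantaneous 1D plume sits at x = vt; there the Gaussian factor is 1 and C_max = M/(n_e·A·√(4πDt)), where n_e·A is the pore area the mass is dissolved in.
√(4πDt) = √(4π × 2.69 × 451) = 123.5 m, so C_max = 1.13/(0.24 × 4.09 × 123.5) = 0.00932 kg/m³.

0.00932 kg/m³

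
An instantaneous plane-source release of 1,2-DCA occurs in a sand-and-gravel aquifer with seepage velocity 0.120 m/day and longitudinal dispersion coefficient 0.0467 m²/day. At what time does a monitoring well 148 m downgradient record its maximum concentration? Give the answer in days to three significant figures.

For the 1D instantaneous-source solution, setting ∂C/∂t = 0 at fixed x gives v²t² + 2Dt − x² = 0, so t = (√(D² + v²x²) − D)/v².
√(D² + v²x²) = √(0.0467² + 0.120² × 148²) = 17.76; v² = 0.0144.
t = (17.76 − 0.0467)/0.0144 = 1230 days (vs. the pure-advection estimate x/v = 1230 d).

1230 days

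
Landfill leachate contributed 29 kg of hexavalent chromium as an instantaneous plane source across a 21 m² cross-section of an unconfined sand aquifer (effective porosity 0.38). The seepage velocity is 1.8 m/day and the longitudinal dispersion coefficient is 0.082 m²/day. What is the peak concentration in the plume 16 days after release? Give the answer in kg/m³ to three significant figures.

The peak of an instantaneous 1D plume sits at x = vt; there the Gaussian factor is 1 and C_max = M/(n_e·A·√(4πDt)), where n_e·A is the pore area the mass is dissolved in.
√(4πDt) = √(4π × 0.082 × 16) = 4.060 m, so C_max = 29/(0.38 × 21 × 4.060) = 0.895 kg/m³.

0.895 kg/m³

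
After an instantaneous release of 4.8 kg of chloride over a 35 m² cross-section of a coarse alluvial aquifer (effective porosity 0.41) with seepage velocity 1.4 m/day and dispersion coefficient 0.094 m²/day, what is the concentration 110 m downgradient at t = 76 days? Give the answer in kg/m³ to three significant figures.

For an instantaneous plane source, C(x,t) = M/(n_e·A·√(4πDt)) · exp(−(x−vt)²/(4Dt)), with n_e·A the pore (flow) area.
Plume center vt = 1.4 × 76 = 106.4 m, so the well at 110 m is 3.6 m downgradient of the peak.
√(4πDt) = 9.475 m, giving peak height M/(n_e·A·√(4πDt)) = 4.8/(0.41 × 35 × 9.475) = 0.03530 kg/m³.
(x−vt)²/(4Dt) = (3.6)²/(4 × 0.094 × 76) = 0.4535; exp(−0.4535) = 0.6354.
C = 0.03530 × 0.6354 = 0.0224 kg/m³.

0.0224 kg/m³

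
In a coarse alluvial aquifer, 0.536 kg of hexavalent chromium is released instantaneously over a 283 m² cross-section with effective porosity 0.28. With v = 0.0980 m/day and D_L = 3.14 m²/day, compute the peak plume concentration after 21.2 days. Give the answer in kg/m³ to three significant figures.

The peak of an instantaneous 1D plume sits at x = vt; there the Gaussian factor is 1 and C_max = M/(n_e·A·√(4πDt)), where n_e·A is the pore area the mass is dissolved in.
√(4πDt) = √(4π × 3.14 × 21.2) = 28.92 m, so C_max = 0.536/(0.28 × 283 × 28.92) = 0.000234 kg/m³.

0.000234 kg/m³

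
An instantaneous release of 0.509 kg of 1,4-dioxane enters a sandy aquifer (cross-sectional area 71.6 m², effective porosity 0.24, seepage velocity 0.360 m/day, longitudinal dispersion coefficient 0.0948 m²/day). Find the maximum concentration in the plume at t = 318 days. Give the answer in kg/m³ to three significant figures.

The peak of an instantaneous 1D plume sits at x = vt; there the Gaussian factor is 1 and C_max = M/(n_e·A·√(4πDt)), where n_e·A is the pore area the mass is dissolved in.
√(4πDt) = √(4π × 0.0948 × 318) = 19.46 m, so C_max = 0.509/(0.24 × 71.6 × 19.46) = 0.00152 kg/m³.

0.00152 kg/m³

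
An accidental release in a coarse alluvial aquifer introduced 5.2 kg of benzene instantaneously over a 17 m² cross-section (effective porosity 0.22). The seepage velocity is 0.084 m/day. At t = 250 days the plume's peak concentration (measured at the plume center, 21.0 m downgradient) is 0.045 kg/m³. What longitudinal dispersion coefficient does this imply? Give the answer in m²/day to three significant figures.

0.304 m²/day

At the plume center C_max = M/(n_e·A·√(4πDt)), so D = M²/(4πt·(n_e·A·C_max)²).
n_e·A·C_max = 0.22 × 17 × 0.045 = 0.1683 kg/m.
D = 5.2²/(4π × 250 × 0.1683²) = 0.304 m²/day.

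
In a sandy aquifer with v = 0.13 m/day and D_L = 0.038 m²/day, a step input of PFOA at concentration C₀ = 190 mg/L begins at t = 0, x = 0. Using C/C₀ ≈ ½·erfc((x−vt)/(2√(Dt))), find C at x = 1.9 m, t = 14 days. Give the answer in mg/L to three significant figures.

For a continuous step input, C/C₀ ≈ ½·erfc((x−vt)/(2√(Dt))).
vt = 0.13 × 14 = 1.82 m and 2√(Dt) = 2√(0.038 × 14) = 1.459 m.
Argument (x−vt)/(2√(Dt)) = (1.9 − 1.82)/1.459 = 0.05483; ½·erfc(0.05483) = 0.4691.
C = 190 × 0.4691 = 89.1 mg/L.

89.1 mg/L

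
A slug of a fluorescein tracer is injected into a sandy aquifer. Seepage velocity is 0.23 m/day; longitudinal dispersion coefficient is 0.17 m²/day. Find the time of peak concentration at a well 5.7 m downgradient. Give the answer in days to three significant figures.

For the 1D instantaneous-source solution, setting ∂C/∂t = 0 at fixed x gives v²t² + 2Dt − x² = 0, so t = (√(D² + v²x²) − D)/v².
√(D² + v²x²) = √(0.17² + 0.23² × 5.7²) = 1.322; v² = 0.0529.
t = (1.322 − 0.17)/0.0529 = 21.8 days (vs. the pure-advection estimate x/v = 24.8 d).

21.8 days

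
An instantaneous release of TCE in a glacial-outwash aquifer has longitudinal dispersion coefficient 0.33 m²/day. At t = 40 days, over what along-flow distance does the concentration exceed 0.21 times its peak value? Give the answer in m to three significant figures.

The plume is Gaussian with σ = √(2Dt) = √(2 × 0.33 × 40) = 5.138 m.
C/C_peak = exp(−Δx²/(2σ²)) = 0.21 ⇒ Δx = σ·√(−2 ln 0.21) = 5.138 × 1.767 = 9.079 m.
Width = 2Δx = 18.2 m.

18.2 m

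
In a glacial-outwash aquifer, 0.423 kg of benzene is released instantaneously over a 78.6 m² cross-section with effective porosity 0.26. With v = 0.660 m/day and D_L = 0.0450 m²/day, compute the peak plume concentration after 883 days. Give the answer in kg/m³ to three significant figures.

0.000926 kg/m³

The peak of an instantaneous 1D plume sits at x = vt; there the Gaussian factor is 1 and C_max = M/(n_e·A·√(4πDt)), where n_e·A is the pore area the mass is dissolved in.
√(4πDt) = √(4π × 0.0450 × 883) = 22.35 m, so C_max = 0.423/(0.26 × 78.6 × 22.35) = 0.000926 kg/m³.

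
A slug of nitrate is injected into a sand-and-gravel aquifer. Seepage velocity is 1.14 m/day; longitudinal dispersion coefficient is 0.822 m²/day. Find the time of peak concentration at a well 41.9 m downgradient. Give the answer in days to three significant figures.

36.1 days

For the 1D instantaneous-source solution, setting ∂C/∂t = 0 at fixed x gives v²t² + 2Dt − x² = 0, so t = (√(D² + v²x²) − D)/v².
√(D² + v²x²) = √(0.822² + 1.14² × 41.9²) = 47.77; v² = 1.2996.
t = (47.77 − 0.822)/1.2996 = 36.1 days (vs. the pure-advection estimate x/v = 36.8 d).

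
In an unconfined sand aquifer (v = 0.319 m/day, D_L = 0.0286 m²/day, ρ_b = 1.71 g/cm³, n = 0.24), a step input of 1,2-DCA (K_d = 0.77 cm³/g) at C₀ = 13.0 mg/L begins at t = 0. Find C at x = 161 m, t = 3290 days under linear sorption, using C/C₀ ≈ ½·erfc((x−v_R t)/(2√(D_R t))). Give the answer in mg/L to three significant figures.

Retardation factor R = 1 + ρ_b·K_d/n = 1 + 1.71 × 0.77/0.24 = 6.486.
Sorption retards both mechanisms: v_R = v/R = 0.04918 m/day, D_R = D/R = 0.004409 m²/day.
v_R·t = 0.04918 × 3290 = 161.8022 m; 2√(D_R t) = 7.617 m; argument = (161 − 161.8022)/7.617 = -0.1053.
C = C₀ × ½·erfc(-0.1053) = 13.0 × 0.5592 = 7.27 mg/L.

7.27 mg/L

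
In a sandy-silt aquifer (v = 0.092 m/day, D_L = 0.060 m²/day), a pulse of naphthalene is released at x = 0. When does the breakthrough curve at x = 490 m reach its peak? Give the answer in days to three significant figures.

For the 1D instantaneous-source solution, setting ∂C/∂t = 0 at fixed x gives v²t² + 2Dt − x² = 0, so t = (√(D² + v²x²) − D)/v².
√(D² + v²x²) = √(0.060² + 0.092² × 490²) = 45.08; v² = 0.008464.
t = (45.08 − 0.060)/0.008464 = 5320 days (vs. the pure-advection estimate x/v = 5330 d).

5320 days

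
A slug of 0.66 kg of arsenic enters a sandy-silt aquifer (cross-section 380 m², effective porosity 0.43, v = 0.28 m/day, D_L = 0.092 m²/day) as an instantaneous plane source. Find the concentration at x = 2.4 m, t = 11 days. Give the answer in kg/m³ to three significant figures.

0.00101 kg/m³

For an instantaneous plane source, C(x,t) = M/(n_e·A·√(4πDt)) · exp(−(x−vt)²/(4Dt)), with n_e·A the pore (flow) area.
Plume center vt = 0.28 × 11 = 3.08 m, so the well at 2.4 m is 0.68 m upgradient of the peak.
√(4πDt) = 3.566 m, giving peak height M/(n_e·A·√(4πDt)) = 0.66/(0.43 × 380 × 3.566) = 0.001133 kg/m³.
(x−vt)²/(4Dt) = (-0.68)²/(4 × 0.092 × 11) = 0.1142; exp(−0.1142) = 0.8921.
C = 0.001133 × 0.8921 = 0.00101 kg/m³.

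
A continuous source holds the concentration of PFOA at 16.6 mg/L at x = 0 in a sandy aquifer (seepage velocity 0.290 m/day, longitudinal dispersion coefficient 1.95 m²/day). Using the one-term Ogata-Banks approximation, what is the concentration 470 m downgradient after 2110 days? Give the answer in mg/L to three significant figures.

15.6 mg/L

For a continuous step input, C/C₀ ≈ ½·erfc((x−vt)/(2√(Dt))).
vt = 0.290 × 2110 = 611.9 m and 2√(Dt) = 2√(1.95 × 2110) = 128.3 m.
Argument (x−vt)/(2√(Dt)) = (470 − 611.9)/128.3 = -1.106; ½·erfc(-1.106) = 0.9411.
C = 16.6 × 0.9411 = 15.6 mg/L.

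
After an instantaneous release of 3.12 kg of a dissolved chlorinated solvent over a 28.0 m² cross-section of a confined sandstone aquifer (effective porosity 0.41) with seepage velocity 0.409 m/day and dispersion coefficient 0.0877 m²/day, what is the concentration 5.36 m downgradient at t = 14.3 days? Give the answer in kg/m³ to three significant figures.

For an instantaneous plane source, C(x,t) = M/(n_e·A·√(4πDt)) · exp(−(x−vt)²/(4Dt)), with n_e·A the pore (flow) area.
Plume center vt = 0.409 × 14.3 = 5.8487 m, so the well at 5.36 m is 0.4887 m upgradient of the peak.
√(4πDt) = 3.970 m, giving peak height M/(n_e·A·√(4πDt)) = 3.12/(0.41 × 28.0 × 3.970) = 0.06846 kg/m³.
(x−vt)²/(4Dt) = (-0.4887)²/(4 × 0.0877 × 14.3) = 0.04761; exp(−0.04761) = 0.9535.
C = 0.06846 × 0.9535 = 0.0653 kg/m³.

0.0653 kg/m³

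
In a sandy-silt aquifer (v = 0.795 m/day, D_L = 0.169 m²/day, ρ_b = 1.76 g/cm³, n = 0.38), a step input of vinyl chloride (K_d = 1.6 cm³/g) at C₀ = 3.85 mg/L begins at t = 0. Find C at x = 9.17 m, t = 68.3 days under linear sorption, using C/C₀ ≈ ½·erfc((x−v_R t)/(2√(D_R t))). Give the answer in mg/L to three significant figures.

Retardation factor R = 1 + ρ_b·K_d/n = 1 + 1.76 × 1.6/0.38 = 8.411.
Sorption retards both mechanisms: v_R = v/R = 0.09452 m/day, D_R = D/R = 0.02009 m²/day.
v_R·t = 0.09452 × 68.3 = 6.455716 m; 2√(D_R t) = 2.343 m; argument = (9.17 − 6.455716)/2.343 = 1.158.
C = C₀ × ½·erfc(1.158) = 3.85 × 0.05075 = 0.195 mg/L.

0.195 mg/L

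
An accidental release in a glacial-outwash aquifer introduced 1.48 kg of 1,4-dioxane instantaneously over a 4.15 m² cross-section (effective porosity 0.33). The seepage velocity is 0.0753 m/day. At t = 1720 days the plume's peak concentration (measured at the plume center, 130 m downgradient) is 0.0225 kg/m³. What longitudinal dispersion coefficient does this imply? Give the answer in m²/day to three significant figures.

0.107 m²/day

At the plume center C_max = M/(n_e·A·√(4πDt)), so D = M²/(4πt·(n_e·A·C_max)²).
n_e·A·C_max = 0.33 × 4.15 × 0.0225 = 0.03081 kg/m.
D = 1.48²/(4π × 1720 × 0.03081²) = 0.107 m²/day.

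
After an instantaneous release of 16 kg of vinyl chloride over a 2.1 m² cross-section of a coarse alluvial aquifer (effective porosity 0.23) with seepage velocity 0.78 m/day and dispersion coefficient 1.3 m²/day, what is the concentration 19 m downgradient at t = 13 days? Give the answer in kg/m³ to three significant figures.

For an instantaneous plane source, C(x,t) = M/(n_e·A·√(4πDt)) · exp(−(x−vt)²/(4Dt)), with n_e·A the pore (flow) area.
Plume center vt = 0.78 × 13 = 10.14 m, so the well at 19 m is 8.86 m downgradient of the peak.
√(4πDt) = 14.57 m, giving peak height M/(n_e·A·√(4πDt)) = 16/(0.23 × 2.1 × 14.57) = 2.274 kg/m³.
(x−vt)²/(4Dt) = (8.86)²/(4 × 1.3 × 13) = 1.161; exp(−1.161) = 0.3132.
C = 2.274 × 0.3132 = 0.712 kg/m³.

0.712 kg/m³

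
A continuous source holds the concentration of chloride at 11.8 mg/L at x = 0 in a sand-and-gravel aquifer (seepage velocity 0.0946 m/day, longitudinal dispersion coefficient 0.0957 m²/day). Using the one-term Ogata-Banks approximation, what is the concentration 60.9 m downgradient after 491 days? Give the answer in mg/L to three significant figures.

0.803 mg/L

For a continuous step input, C/C₀ ≈ ½·erfc((x−vt)/(2√(Dt))).
vt = 0.0946 × 491 = 46.4486 m and 2√(Dt) = 2√(0.0957 × 491) = 13.71 m.
Argument (x−vt)/(2√(Dt)) = (60.9 − 46.4486)/13.71 = 1.054; ½·erfc(1.054) = 0.06804.
C = 11.8 × 0.06804 = 0.803 mg/L.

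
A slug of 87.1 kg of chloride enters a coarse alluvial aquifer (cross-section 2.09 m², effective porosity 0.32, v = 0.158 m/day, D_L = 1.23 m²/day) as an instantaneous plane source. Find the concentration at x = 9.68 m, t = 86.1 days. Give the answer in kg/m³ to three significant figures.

For an instantaneous plane source, C(x,t) = M/(n_e·A·√(4πDt)) · exp(−(x−vt)²/(4Dt)), with n_e·A the pore (flow) area.
Plume center vt = 0.158 × 86.1 = 13.6038 m, so the well at 9.68 m is 3.9238 m upgradient of the peak.
√(4πDt) = 36.48 m, giving peak height M/(n_e·A·√(4πDt)) = 87.1/(0.32 × 2.09 × 36.48) = 3.570 kg/m³.
(x−vt)²/(4Dt) = (-3.9238)²/(4 × 1.23 × 86.1) = 0.03635; exp(−0.03635) = 0.9643.
C = 3.570 × 0.9643 = 3.44 kg/m³.

3.44 kg/m³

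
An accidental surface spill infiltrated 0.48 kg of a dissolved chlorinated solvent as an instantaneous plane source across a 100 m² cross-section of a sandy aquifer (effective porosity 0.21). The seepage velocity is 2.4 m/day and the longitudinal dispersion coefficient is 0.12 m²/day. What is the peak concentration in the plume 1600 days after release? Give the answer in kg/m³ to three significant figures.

The peak of an instantaneous 1D plume sits at x = vt; there the Gaussian factor is 1 and C_max = M/(n_e·A·√(4πDt)), where n_e·A is the pore area the mass is dissolved in.
√(4πDt) = √(4π × 0.12 × 1600) = 49.12 m, so C_max = 0.48/(0.21 × 100 × 49.12) = 0.000465 kg/m³.

0.000465 kg/m³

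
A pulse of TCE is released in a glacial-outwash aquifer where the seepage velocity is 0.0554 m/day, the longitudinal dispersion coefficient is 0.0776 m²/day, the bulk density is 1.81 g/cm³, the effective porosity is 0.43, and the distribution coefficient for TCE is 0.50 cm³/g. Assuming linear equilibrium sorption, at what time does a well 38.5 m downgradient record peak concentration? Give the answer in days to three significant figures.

Retardation factor R = 1 + ρ_b·K_d/n = 1 + 1.81 × 0.50/0.43 = 3.105.
Sorption retards both mechanisms: v_R = v/R = 0.01784 m/day, D_R = D/R = 0.02499 m²/day.
Peak time from v_R²t² + 2D_R t − x² = 0: t = (√(D_R² + v_R²x²) − D_R)/v_R².
√(D_R² + v_R²x²) = √(0.02499² + 0.01784² × 38.5²) = 0.6873; v_R² = 0.0003183.
t = (0.6873 − 0.02499)/0.0003183 = 2080 days.

2080 days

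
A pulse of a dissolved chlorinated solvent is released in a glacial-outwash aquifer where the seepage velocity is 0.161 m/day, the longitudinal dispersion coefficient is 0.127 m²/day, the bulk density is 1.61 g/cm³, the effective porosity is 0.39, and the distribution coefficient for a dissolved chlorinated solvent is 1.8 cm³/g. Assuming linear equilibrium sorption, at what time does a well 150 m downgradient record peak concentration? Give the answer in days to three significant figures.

7810 days

Retardation factor R = 1 + ρ_b·K_d/n = 1 + 1.61 × 1.8/0.39 = 8.431.
Sorption retards both mechanisms: v_R = v/R = 0.01910 m/day, D_R = D/R = 0.01506 m²/day.
Peak time from v_R²t² + 2D_R t − x² = 0: t = (√(D_R² + v_R²x²) − D_R)/v_R².
√(D_R² + v_R²x²) = √(0.01506² + 0.01910² × 150²) = 2.865; v_R² = 0.0003648.
t = (2.865 − 0.01506)/0.0003648 = 7810 days.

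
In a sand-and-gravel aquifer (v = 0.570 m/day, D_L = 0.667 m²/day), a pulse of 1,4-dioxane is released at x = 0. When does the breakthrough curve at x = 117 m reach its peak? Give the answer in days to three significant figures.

203 days

For the 1D instantaneous-source solution, setting ∂C/∂t = 0 at fixed x gives v²t² + 2Dt − x² = 0, so t = (√(D² + v²x²) − D)/v².
√(D² + v²x²) = √(0.667² + 0.570² × 117²) = 66.69; v² = 0.3249.
t = (66.69 − 0.667)/0.3249 = 203 days (vs. the pure-advection estimate x/v = 205 d).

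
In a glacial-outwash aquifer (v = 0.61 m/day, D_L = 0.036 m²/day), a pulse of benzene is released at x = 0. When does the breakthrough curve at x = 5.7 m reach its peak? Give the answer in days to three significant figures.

9.25 days

For the 1D instantaneous-source solution, setting ∂C/∂t = 0 at fixed x gives v²t² + 2Dt − x² = 0, so t = (√(D² + v²x²) − D)/v².
√(D² + v²x²) = √(0.036² + 0.61² × 5.7²) = 3.477; v² = 0.3721.
t = (3.477 − 0.036)/0.3721 = 9.25 days (vs. the pure-advection estimate x/v = 9.34 d).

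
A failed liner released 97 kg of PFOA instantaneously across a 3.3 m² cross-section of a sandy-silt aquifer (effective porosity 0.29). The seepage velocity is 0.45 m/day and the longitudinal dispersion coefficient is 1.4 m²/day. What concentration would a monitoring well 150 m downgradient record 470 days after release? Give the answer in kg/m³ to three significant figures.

0.265 kg/m³

For an instantaneous plane source, C(x,t) = M/(n_e·A·√(4πDt)) · exp(−(x−vt)²/(4Dt)), with n_e·A the pore (flow) area.
Plume center vt = 0.45 × 470 = 211.5 m, so the well at 150 m is 61.5 m upgradient of the peak.
√(4πDt) = 90.93 m, giving peak height M/(n_e·A·√(4πDt)) = 97/(0.29 × 3.3 × 90.93) = 1.115 kg/m³.
(x−vt)²/(4Dt) = (-61.5)²/(4 × 1.4 × 470) = 1.437; exp(−1.437) = 0.2376.
C = 1.115 × 0.2376 = 0.265 kg/m³.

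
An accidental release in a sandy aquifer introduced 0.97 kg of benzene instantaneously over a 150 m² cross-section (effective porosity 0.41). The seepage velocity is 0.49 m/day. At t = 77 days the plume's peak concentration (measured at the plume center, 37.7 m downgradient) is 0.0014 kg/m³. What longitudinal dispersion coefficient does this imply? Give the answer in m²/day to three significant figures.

0.131 m²/day

At the plume center C_max = M/(n_e·A·√(4πDt)), so D = M²/(4πt·(n_e·A·C_max)²).
n_e·A·C_max = 0.41 × 150 × 0.0014 = 0.08610 kg/m.
D = 0.97²/(4π × 77 × 0.08610²) = 0.131 m²/day.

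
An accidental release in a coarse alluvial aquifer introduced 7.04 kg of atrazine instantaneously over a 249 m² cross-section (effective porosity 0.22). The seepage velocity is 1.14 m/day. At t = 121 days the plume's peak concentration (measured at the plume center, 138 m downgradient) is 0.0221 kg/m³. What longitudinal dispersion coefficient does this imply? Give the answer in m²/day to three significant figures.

At the plume center C_max = M/(n_e·A·√(4πDt)), so D = M²/(4πt·(n_e·A·C_max)²).
n_e·A·C_max = 0.22 × 249 × 0.0221 = 1.211 kg/m.
D = 7.04²/(4π × 121 × 1.211²) = 0.0222 m²/day.

0.0222 m²/day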